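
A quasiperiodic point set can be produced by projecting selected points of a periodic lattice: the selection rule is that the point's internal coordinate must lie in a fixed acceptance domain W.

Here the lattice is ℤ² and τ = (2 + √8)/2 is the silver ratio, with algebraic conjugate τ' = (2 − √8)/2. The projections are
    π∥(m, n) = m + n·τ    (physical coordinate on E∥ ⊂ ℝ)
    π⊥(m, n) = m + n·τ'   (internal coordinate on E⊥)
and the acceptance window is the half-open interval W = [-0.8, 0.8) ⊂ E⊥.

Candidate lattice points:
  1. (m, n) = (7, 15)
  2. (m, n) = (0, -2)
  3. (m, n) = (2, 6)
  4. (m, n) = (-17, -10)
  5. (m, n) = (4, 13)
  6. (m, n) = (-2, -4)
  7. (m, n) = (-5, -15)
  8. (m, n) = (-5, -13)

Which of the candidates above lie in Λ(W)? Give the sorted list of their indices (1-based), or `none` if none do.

1, 3, 6, 8

τ' = (2−√8)/2 ≈ -0.4142.
[1] lift (7,15): star map gives 0.7868; window check -0.8 ≤ 0.7868 < 0.8 is true → IN Λ
[2] lift (0,-2): star map gives 0.8284; window check -0.8 ≤ 0.8284 < 0.8 is false → out
[3] lift (2,6): star map gives -0.4853; window check -0.8 ≤ -0.4853 < 0.8 is true → IN Λ
[4] lift (-17,-10): star map gives -12.8579; window check -0.8 ≤ -12.8579 < 0.8 is false → out
[5] lift (4,13): star map gives -1.3848; window check -0.8 ≤ -1.3848 < 0.8 is false → out
[6] lift (-2,-4): star map gives -0.3431; window check -0.8 ≤ -0.3431 < 0.8 is true → IN Λ
[7] lift (-5,-15): star map gives 1.2132; window check -0.8 ≤ 1.2132 < 0.8 is false → out
[8] lift (-5,-13): star map gives 0.3848; window check -0.8 ≤ 0.3848 < 0.8 is true → IN Λ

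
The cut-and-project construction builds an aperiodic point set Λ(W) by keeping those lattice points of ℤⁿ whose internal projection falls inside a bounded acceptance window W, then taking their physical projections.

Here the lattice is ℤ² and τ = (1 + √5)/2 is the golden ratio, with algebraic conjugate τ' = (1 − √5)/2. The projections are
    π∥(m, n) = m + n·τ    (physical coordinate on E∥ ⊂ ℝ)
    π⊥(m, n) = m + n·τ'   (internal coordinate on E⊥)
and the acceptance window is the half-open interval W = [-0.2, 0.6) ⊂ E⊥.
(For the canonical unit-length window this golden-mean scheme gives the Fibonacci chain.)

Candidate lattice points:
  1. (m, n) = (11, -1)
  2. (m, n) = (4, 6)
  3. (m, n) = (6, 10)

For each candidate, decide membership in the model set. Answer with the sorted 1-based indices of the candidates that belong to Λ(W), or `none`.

2, 3

τ' = (1−√5)/2 ≈ -0.61803.
[1] lift (11,-1): star map gives 11.61803; window check -0.2 ≤ 11.61803 < 0.6 is false → out
[2] lift (4,6): star map gives 0.29180; window check -0.2 ≤ 0.29180 < 0.6 is true → IN Λ
[3] lift (6,10): star map gives -0.18034; window check -0.2 ≤ -0.18034 < 0.6 is true → IN Λ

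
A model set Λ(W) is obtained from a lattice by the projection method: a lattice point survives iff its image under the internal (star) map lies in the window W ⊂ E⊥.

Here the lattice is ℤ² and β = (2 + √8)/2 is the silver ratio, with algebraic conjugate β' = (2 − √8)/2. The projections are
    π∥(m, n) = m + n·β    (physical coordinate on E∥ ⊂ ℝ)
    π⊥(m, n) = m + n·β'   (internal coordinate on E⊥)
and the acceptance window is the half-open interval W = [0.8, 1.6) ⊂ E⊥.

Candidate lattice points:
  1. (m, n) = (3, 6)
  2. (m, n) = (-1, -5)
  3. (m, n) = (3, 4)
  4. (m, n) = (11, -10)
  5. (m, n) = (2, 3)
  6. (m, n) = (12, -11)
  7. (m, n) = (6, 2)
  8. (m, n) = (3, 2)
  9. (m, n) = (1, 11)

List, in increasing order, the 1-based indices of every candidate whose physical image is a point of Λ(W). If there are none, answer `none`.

β' = (2−√8)/2 ≈ -0.41421.
candidate 1: (m,n)=(3,6) → π∥ = 3+6·β ≈ 17.48528, π⊥ = 3+6·β' ≈ 0.51472 ∉ [0.8, 1.6) ⇒ out
candidate 2: (m,n)=(-1,-5) → π∥ = -1-5·β ≈ -13.07107, π⊥ = -1-5·β' ≈ 1.07107 ∈ [0.8, 1.6) ⇒ IN Λ
candidate 3: (m,n)=(3,4) → π∥ = 3+4·β ≈ 12.65685, π⊥ = 3+4·β' ≈ 1.34315 ∈ [0.8, 1.6) ⇒ IN Λ
candidate 4: (m,n)=(11,-10) → π∥ = 11-10·β ≈ -13.14214, π⊥ = 11-10·β' ≈ 15.14214 ∉ [0.8, 1.6) ⇒ out
candidate 5: (m,n)=(2,3) → π∥ = 2+3·β ≈ 9.24264, π⊥ = 2+3·β' ≈ 0.75736 ∉ [0.8, 1.6) ⇒ out
candidate 6: (m,n)=(12,-11) → π∥ = 12-11·β ≈ -14.55635, π⊥ = 12-11·β' ≈ 16.55635 ∉ [0.8, 1.6) ⇒ out
candidate 7: (m,n)=(6,2) → π∥ = 6+2·β ≈ 10.82843, π⊥ = 6+2·β' ≈ 5.17157 ∉ [0.8, 1.6) ⇒ out
candidate 8: (m,n)=(3,2) → π∥ = 3+2·β ≈ 7.82843, π⊥ = 3+2·β' ≈ 2.17157 ∉ [0.8, 1.6) ⇒ out
candidate 9: (m,n)=(1,11) → π∥ = 1+11·β ≈ 27.55635, π⊥ = 1+11·β' ≈ -3.55635 ∉ [0.8, 1.6) ⇒ out

2, 3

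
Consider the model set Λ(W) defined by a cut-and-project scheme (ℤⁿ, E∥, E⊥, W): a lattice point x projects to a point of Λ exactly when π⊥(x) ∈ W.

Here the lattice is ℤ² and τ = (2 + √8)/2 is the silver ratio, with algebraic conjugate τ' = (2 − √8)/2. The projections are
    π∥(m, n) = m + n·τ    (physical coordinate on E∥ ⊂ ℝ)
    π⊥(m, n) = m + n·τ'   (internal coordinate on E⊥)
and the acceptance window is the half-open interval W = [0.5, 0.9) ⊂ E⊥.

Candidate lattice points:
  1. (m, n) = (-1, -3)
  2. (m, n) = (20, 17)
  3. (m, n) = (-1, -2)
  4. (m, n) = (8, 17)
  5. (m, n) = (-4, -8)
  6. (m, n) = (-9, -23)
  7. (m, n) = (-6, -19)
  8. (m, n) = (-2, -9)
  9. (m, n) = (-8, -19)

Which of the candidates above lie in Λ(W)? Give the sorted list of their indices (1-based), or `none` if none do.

6

Compute τ' = (2−√8)/2 = -0.4142, so π⊥(m,n) = m -0.4142·n.
#1 (-1,-3): internal coord -1 + (-3)·τ' = +0.2426; +0.2426 ∉ [0.5, 0.9) → out
#2 (20,17): internal coord 20 + (17)·τ' = +12.9584; +12.9584 ∉ [0.5, 0.9) → out
#3 (-1,-2): internal coord -1 + (-2)·τ' = -0.1716; -0.1716 ∉ [0.5, 0.9) → out
#4 (8,17): internal coord 8 + (17)·τ' = +0.9584; +0.9584 ∉ [0.5, 0.9) → out
#5 (-4,-8): internal coord -4 + (-8)·τ' = -0.6863; -0.6863 ∉ [0.5, 0.9) → out
#6 (-9,-23): internal coord -9 + (-23)·τ' = +0.5269; +0.5269 ∈ [0.5, 0.9) → IN Λ
#7 (-6,-19): internal coord -6 + (-19)·τ' = +1.8701; +1.8701 ∉ [0.5, 0.9) → out
#8 (-2,-9): internal coord -2 + (-9)·τ' = +1.7279; +1.7279 ∉ [0.5, 0.9) → out
#9 (-8,-19): internal coord -8 + (-19)·τ' = -0.1299; -0.1299 ∉ [0.5, 0.9) → out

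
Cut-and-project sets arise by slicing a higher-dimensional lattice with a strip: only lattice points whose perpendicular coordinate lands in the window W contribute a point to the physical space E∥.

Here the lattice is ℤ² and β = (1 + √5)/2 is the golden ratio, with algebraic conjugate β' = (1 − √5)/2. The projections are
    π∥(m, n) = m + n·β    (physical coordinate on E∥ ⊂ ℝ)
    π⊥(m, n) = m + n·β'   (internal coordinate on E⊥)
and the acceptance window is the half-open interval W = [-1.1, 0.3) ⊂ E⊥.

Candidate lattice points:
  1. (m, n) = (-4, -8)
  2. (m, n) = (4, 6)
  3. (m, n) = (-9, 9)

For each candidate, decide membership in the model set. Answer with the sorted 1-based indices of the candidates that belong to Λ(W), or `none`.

β' = (1−√5)/2 ≈ -0.618034.
candidate 1: (m,n)=(-4,-8) → π∥ = -4-8·β ≈ -16.944272, π⊥ = -4-8·β' ≈ 0.944272 ∉ [-1.1, 0.3) ⇒ out
candidate 2: (m,n)=(4,6) → π∥ = 4+6·β ≈ 13.708204, π⊥ = 4+6·β' ≈ 0.291796 ∈ [-1.1, 0.3) ⇒ IN Λ
candidate 3: (m,n)=(-9,9) → π∥ = -9+9·β ≈ 5.562306, π⊥ = -9+9·β' ≈ -14.562306 ∉ [-1.1, 0.3) ⇒ out

2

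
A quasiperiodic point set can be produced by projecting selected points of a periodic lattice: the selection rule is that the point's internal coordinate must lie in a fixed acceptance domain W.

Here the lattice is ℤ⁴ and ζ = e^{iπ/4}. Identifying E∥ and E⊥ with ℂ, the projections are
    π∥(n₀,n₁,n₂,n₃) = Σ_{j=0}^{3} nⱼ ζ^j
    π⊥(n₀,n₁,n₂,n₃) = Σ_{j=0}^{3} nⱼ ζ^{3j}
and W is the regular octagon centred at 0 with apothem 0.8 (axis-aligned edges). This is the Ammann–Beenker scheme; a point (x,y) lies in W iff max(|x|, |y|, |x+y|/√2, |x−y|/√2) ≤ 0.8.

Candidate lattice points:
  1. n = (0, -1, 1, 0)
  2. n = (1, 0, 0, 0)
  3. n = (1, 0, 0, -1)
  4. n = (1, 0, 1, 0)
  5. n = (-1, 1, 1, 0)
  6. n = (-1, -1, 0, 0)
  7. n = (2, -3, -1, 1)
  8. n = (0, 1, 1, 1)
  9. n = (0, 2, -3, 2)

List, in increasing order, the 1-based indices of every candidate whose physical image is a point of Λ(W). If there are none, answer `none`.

π⊥(n) = n₀ + n₁ζ³ + n₂ζ⁶ + n₃ζ⁹ where ζ = e^{iπ/4}.
candidate 1: n = (0, -1, 1, 0) → π⊥ ≈ (+0.70711, -1.70711); max(|x|,|y|,|x±y|/√2) = 1.70711 > 0.8 ⇒ ∉ W
candidate 2: n = (1, 0, 0, 0) → π⊥ ≈ (+1.00000, +0.00000); max(|x|,|y|,|x±y|/√2) = 1.00000 > 0.8 ⇒ ∉ W
candidate 3: n = (1, 0, 0, -1) → π⊥ ≈ (+0.29289, -0.70711); max(|x|,|y|,|x±y|/√2) = 0.70711 ≤ 0.8 ⇒ ∈ W
candidate 4: n = (1, 0, 1, 0) → π⊥ ≈ (+1.00000, -1.00000); max(|x|,|y|,|x±y|/√2) = 1.41421 > 0.8 ⇒ ∉ W
candidate 5: n = (-1, 1, 1, 0) → π⊥ ≈ (-1.70711, -0.29289); max(|x|,|y|,|x±y|/√2) = 1.70711 > 0.8 ⇒ ∉ W
candidate 6: n = (-1, -1, 0, 0) → π⊥ ≈ (-0.29289, -0.70711); max(|x|,|y|,|x±y|/√2) = 0.70711 ≤ 0.8 ⇒ ∈ W
candidate 7: n = (2, -3, -1, 1) → π⊥ ≈ (+4.82843, -0.41421); max(|x|,|y|,|x±y|/√2) = 4.82843 > 0.8 ⇒ ∉ W
candidate 8: n = (0, 1, 1, 1) → π⊥ ≈ (+0.00000, +0.41421); max(|x|,|y|,|x±y|/√2) = 0.41421 ≤ 0.8 ⇒ ∈ W
candidate 9: n = (0, 2, -3, 2) → π⊥ ≈ (+0.00000, +5.82843); max(|x|,|y|,|x±y|/√2) = 5.82843 > 0.8 ⇒ ∉ W

3, 6, 8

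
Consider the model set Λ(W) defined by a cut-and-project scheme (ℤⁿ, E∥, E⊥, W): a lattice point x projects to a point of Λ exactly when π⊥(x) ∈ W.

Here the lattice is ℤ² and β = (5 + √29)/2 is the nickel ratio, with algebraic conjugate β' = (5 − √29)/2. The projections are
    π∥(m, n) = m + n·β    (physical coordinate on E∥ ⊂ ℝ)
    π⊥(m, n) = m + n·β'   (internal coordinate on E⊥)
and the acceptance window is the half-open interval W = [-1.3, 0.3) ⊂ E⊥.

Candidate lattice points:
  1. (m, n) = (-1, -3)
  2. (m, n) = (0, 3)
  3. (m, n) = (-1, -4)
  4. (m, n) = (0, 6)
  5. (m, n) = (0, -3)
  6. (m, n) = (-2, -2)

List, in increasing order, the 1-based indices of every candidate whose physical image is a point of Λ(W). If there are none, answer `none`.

1, 2, 3, 4

Numerically β ≈ 5.192582 and β' = −1/β ≈ -0.192582.
[1] lift (-1,-3): star map gives -0.422253; window check -1.3 ≤ -0.422253 < 0.3 is true → IN Λ
[2] lift (0,3): star map gives -0.577747; window check -1.3 ≤ -0.577747 < 0.3 is true → IN Λ
[3] lift (-1,-4): star map gives -0.229670; window check -1.3 ≤ -0.229670 < 0.3 is true → IN Λ
[4] lift (0,6): star map gives -1.155494; window check -1.3 ≤ -1.155494 < 0.3 is true → IN Λ
[5] lift (0,-3): star map gives 0.577747; window check -1.3 ≤ 0.577747 < 0.3 is false → out
[6] lift (-2,-2): star map gives -1.614835; window check -1.3 ≤ -1.614835 < 0.3 is false → out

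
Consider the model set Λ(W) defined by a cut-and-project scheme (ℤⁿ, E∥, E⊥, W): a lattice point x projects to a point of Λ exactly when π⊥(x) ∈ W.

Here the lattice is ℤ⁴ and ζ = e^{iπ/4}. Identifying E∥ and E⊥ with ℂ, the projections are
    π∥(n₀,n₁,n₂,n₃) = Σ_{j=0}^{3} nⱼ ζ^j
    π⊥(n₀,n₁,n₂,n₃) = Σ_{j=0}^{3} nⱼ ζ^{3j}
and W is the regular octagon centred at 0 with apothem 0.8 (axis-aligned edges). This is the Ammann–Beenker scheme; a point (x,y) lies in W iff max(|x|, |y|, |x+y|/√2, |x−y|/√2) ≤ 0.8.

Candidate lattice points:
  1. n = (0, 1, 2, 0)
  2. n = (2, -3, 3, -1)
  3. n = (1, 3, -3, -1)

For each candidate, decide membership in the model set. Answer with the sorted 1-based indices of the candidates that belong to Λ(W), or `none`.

none

With ζ = e^{iπ/4} the internal vectors are ζ^0,ζ^3,ζ^6,ζ^9.
candidate 1: n = (0, 1, 2, 0) → π⊥ ≈ (-0.70711, -1.29289); max(|x|,|y|,|x±y|/√2) = 1.41421 > 0.8 ⇒ ∉ W
candidate 2: n = (2, -3, 3, -1) → π⊥ ≈ (+3.41421, -5.82843); max(|x|,|y|,|x±y|/√2) = 6.53553 > 0.8 ⇒ ∉ W
candidate 3: n = (1, 3, -3, -1) → π⊥ ≈ (-1.82843, +4.41421); max(|x|,|y|,|x±y|/√2) = 4.41421 > 0.8 ⇒ ∉ W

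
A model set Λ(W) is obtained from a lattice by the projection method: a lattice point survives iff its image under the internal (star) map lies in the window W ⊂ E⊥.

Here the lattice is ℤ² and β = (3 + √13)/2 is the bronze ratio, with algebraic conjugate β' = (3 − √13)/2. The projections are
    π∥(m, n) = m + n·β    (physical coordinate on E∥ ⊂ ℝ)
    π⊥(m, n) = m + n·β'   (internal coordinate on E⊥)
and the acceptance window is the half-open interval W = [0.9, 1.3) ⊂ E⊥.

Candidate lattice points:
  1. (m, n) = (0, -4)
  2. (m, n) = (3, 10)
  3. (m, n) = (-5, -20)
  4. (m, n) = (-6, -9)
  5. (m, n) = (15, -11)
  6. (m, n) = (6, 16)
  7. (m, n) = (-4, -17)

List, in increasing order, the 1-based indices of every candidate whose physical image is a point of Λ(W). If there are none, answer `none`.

1, 3, 6, 7

Compute β' = (3−√13)/2 = -0.30278, so π⊥(m,n) = m -0.30278·n.
#1 (0,-4): internal coord 0 + (-4)·β' = +1.21110; +1.21110 ∈ [0.9, 1.3) → IN Λ
#2 (3,10): internal coord 3 + (10)·β' = -0.02776; -0.02776 ∉ [0.9, 1.3) → out
#3 (-5,-20): internal coord -5 + (-20)·β' = +1.05551; +1.05551 ∈ [0.9, 1.3) → IN Λ
#4 (-6,-9): internal coord -6 + (-9)·β' = -3.27502; -3.27502 ∉ [0.9, 1.3) → out
#5 (15,-11): internal coord 15 + (-11)·β' = +18.33053; +18.33053 ∉ [0.9, 1.3) → out
#6 (6,16): internal coord 6 + (16)·β' = +1.15559; +1.15559 ∈ [0.9, 1.3) → IN Λ
#7 (-4,-17): internal coord -4 + (-17)·β' = +1.14719; +1.14719 ∈ [0.9, 1.3) → IN Λ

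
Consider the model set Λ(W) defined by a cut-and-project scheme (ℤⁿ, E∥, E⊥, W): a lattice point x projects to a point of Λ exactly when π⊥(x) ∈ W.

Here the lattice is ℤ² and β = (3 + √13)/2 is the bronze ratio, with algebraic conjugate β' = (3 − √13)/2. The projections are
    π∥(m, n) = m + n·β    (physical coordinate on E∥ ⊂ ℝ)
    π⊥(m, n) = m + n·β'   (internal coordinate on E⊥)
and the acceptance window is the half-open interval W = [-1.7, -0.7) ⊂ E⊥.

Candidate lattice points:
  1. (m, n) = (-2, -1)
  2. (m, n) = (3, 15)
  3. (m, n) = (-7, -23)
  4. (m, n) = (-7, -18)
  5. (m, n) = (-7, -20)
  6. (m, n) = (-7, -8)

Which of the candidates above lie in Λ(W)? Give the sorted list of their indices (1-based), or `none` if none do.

β' = (3−√13)/2 ≈ -0.30278.
#1 (-2,-1): internal coord -2 + (-1)·β' = -1.69722; -1.69722 ∈ [-1.7, -0.7) → IN Λ
#2 (3,15): internal coord 3 + (15)·β' = -1.54163; -1.54163 ∈ [-1.7, -0.7) → IN Λ
#3 (-7,-23): internal coord -7 + (-23)·β' = -0.03616; -0.03616 ∉ [-1.7, -0.7) → out
#4 (-7,-18): internal coord -7 + (-18)·β' = -1.55004; -1.55004 ∈ [-1.7, -0.7) → IN Λ
#5 (-7,-20): internal coord -7 + (-20)·β' = -0.94449; -0.94449 ∈ [-1.7, -0.7) → IN Λ
#6 (-7,-8): internal coord -7 + (-8)·β' = -4.57779; -4.57779 ∉ [-1.7, -0.7) → out

1, 2, 4, 5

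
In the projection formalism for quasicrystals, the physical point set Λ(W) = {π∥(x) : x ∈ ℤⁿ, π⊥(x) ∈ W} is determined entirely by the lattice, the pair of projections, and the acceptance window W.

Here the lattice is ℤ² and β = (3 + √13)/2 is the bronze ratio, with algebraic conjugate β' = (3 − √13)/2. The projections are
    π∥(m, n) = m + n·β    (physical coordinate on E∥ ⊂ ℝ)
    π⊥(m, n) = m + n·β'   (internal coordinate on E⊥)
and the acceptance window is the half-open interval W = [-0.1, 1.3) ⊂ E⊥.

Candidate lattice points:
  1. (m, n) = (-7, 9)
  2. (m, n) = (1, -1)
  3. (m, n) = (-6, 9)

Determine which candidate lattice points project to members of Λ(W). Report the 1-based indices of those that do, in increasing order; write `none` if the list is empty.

none

Compute β' = (3−√13)/2 = -0.302776, so π⊥(m,n) = m -0.302776·n.
candidate 1: (m,n)=(-7,9) → π∥ = -7+9·β ≈ 22.724981, π⊥ = -7+9·β' ≈ -9.724981 ∉ [-0.1, 1.3) ⇒ out
candidate 2: (m,n)=(1,-1) → π∥ = 1-1·β ≈ -2.302776, π⊥ = 1-1·β' ≈ 1.302776 ∉ [-0.1, 1.3) ⇒ out
candidate 3: (m,n)=(-6,9) → π∥ = -6+9·β ≈ 23.724981, π⊥ = -6+9·β' ≈ -8.724981 ∉ [-0.1, 1.3) ⇒ out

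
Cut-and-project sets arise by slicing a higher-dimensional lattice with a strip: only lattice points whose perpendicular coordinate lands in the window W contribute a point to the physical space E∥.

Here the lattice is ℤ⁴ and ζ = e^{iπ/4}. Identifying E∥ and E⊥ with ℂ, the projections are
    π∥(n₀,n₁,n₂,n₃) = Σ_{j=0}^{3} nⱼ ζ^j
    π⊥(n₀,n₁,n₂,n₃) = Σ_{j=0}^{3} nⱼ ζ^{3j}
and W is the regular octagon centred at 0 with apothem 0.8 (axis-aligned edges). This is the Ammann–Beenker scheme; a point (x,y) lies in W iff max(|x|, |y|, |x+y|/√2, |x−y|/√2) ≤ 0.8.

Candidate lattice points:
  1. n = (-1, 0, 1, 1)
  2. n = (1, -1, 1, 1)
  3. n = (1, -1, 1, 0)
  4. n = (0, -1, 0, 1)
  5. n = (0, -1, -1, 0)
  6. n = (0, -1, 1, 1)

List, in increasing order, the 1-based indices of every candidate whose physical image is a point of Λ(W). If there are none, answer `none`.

1, 5

With ζ = e^{iπ/4} the internal vectors are ζ^0,ζ^3,ζ^6,ζ^9.
candidate 1: n = (-1, 0, 1, 1) → π⊥ ≈ (-0.292893, -0.292893); max(|x|,|y|,|x±y|/√2) = 0.414214 ≤ 0.8 ⇒ ∈ W
candidate 2: n = (1, -1, 1, 1) → π⊥ ≈ (+2.414214, -1.000000); max(|x|,|y|,|x±y|/√2) = 2.414214 > 0.8 ⇒ ∉ W
candidate 3: n = (1, -1, 1, 0) → π⊥ ≈ (+1.707107, -1.707107); max(|x|,|y|,|x±y|/√2) = 2.414214 > 0.8 ⇒ ∉ W
candidate 4: n = (0, -1, 0, 1) → π⊥ ≈ (+1.414214, +0.000000); max(|x|,|y|,|x±y|/√2) = 1.414214 > 0.8 ⇒ ∉ W
candidate 5: n = (0, -1, -1, 0) → π⊥ ≈ (+0.707107, +0.292893); max(|x|,|y|,|x±y|/√2) = 0.707107 ≤ 0.8 ⇒ ∈ W
candidate 6: n = (0, -1, 1, 1) → π⊥ ≈ (+1.414214, -1.000000); max(|x|,|y|,|x±y|/√2) = 1.707107 > 0.8 ⇒ ∉ W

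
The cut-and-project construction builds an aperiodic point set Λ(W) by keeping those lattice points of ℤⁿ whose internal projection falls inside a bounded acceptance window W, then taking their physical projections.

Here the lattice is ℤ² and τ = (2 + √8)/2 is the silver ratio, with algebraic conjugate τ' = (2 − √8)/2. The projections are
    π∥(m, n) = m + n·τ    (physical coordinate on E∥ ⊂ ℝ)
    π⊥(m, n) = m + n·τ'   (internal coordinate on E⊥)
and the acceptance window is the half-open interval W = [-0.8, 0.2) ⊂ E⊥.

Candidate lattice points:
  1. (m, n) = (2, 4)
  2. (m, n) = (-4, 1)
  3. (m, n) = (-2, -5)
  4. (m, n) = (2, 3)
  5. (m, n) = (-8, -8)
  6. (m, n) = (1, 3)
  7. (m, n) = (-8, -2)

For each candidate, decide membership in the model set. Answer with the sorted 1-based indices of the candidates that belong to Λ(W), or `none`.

3, 6

Numerically τ ≈ 2.414214 and τ' = −1/τ ≈ -0.414214.
candidate 1: (m,n)=(2,4) → π∥ = 2+4·τ ≈ 11.656854, π⊥ = 2+4·τ' ≈ 0.343146 ∉ [-0.8, 0.2) ⇒ out
candidate 2: (m,n)=(-4,1) → π∥ = -4+1·τ ≈ -1.585786, π⊥ = -4+1·τ' ≈ -4.414214 ∉ [-0.8, 0.2) ⇒ out
candidate 3: (m,n)=(-2,-5) → π∥ = -2-5·τ ≈ -14.071068, π⊥ = -2-5·τ' ≈ 0.071068 ∈ [-0.8, 0.2) ⇒ IN Λ
candidate 4: (m,n)=(2,3) → π∥ = 2+3·τ ≈ 9.242641, π⊥ = 2+3·τ' ≈ 0.757359 ∉ [-0.8, 0.2) ⇒ out
candidate 5: (m,n)=(-8,-8) → π∥ = -8-8·τ ≈ -27.313708, π⊥ = -8-8·τ' ≈ -4.686292 ∉ [-0.8, 0.2) ⇒ out
candidate 6: (m,n)=(1,3) → π∥ = 1+3·τ ≈ 8.242641, π⊥ = 1+3·τ' ≈ -0.242641 ∈ [-0.8, 0.2) ⇒ IN Λ
candidate 7: (m,n)=(-8,-2) → π∥ = -8-2·τ ≈ -12.828427, π⊥ = -8-2·τ' ≈ -7.171573 ∉ [-0.8, 0.2) ⇒ out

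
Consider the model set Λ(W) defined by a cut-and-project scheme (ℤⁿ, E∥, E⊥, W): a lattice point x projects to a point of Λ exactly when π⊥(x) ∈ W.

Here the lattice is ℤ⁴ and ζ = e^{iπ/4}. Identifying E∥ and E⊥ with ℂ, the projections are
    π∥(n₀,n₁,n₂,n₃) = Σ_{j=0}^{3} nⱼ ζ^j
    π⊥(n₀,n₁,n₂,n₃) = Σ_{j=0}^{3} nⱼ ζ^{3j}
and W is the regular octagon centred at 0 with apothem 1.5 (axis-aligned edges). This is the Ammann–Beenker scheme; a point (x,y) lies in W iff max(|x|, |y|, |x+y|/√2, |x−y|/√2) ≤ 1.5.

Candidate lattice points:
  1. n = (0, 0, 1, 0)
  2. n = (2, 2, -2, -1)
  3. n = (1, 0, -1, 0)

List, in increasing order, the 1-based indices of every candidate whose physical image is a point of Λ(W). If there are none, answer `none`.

With ζ = e^{iπ/4} the internal vectors are ζ^0,ζ^3,ζ^6,ζ^9.
candidate 1: n = (0, 0, 1, 0) → π⊥ ≈ (+0.000000, -1.000000); max(|x|,|y|,|x±y|/√2) = 1.000000 ≤ 1.5 ⇒ ∈ W
candidate 2: n = (2, 2, -2, -1) → π⊥ ≈ (-0.121320, +2.707107); max(|x|,|y|,|x±y|/√2) = 2.707107 > 1.5 ⇒ ∉ W
candidate 3: n = (1, 0, -1, 0) → π⊥ ≈ (+1.000000, +1.000000); max(|x|,|y|,|x±y|/√2) = 1.414214 ≤ 1.5 ⇒ ∈ W

1, 3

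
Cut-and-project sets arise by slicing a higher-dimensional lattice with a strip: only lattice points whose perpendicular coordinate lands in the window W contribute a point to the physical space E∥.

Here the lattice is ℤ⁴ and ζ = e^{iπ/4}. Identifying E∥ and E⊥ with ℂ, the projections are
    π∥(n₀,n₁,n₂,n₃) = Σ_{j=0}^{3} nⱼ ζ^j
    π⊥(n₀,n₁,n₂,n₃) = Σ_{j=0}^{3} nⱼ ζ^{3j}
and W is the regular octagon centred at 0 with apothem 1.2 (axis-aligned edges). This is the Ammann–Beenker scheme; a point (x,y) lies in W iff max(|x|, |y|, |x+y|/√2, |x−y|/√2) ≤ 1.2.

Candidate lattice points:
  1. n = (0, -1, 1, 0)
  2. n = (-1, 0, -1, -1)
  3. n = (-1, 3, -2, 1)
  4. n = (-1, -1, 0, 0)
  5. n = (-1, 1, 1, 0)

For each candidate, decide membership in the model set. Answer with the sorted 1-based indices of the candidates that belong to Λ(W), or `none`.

π⊥(n) = n₀ + n₁ζ³ + n₂ζ⁶ + n₃ζ⁹ where ζ = e^{iπ/4}.
#1 (0, -1, 1, 0): internal (0.7071, -1.7071); octagon support 1.7071 vs apothem 1.2 → ∉ W
#2 (-1, 0, -1, -1): internal (-1.7071, 0.2929); octagon support 1.7071 vs apothem 1.2 → ∉ W
#3 (-1, 3, -2, 1): internal (-2.4142, 4.8284); octagon support 5.1213 vs apothem 1.2 → ∉ W
#4 (-1, -1, 0, 0): internal (-0.2929, -0.7071); octagon support 0.7071 vs apothem 1.2 → ∈ W
#5 (-1, 1, 1, 0): internal (-1.7071, -0.2929); octagon support 1.7071 vs apothem 1.2 → ∉ W

4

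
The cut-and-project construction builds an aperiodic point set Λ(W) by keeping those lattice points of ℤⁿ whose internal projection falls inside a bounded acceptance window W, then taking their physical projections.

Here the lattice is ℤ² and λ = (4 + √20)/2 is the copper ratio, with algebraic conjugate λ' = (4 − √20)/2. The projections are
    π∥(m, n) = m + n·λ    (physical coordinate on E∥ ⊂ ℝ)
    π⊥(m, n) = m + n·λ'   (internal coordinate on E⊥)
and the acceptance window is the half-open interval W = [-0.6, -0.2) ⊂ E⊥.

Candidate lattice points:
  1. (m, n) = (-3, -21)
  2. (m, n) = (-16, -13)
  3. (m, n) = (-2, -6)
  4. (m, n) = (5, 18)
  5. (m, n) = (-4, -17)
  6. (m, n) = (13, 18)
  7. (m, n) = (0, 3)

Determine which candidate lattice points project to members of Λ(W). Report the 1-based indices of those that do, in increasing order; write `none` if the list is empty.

3

Compute λ' = (4−√20)/2 = -0.23607, so π⊥(m,n) = m -0.23607·n.
[1] lift (-3,-21): star map gives 1.95743; window check -0.6 ≤ 1.95743 < -0.2 is false → out
[2] lift (-16,-13): star map gives -12.93112; window check -0.6 ≤ -12.93112 < -0.2 is false → out
[3] lift (-2,-6): star map gives -0.58359; window check -0.6 ≤ -0.58359 < -0.2 is true → IN Λ
[4] lift (5,18): star map gives 0.75078; window check -0.6 ≤ 0.75078 < -0.2 is false → out
[5] lift (-4,-17): star map gives 0.01316; window check -0.6 ≤ 0.01316 < -0.2 is false → out
[6] lift (13,18): star map gives 8.75078; window check -0.6 ≤ 8.75078 < -0.2 is false → out
[7] lift (0,3): star map gives -0.70820; window check -0.6 ≤ -0.70820 < -0.2 is false → out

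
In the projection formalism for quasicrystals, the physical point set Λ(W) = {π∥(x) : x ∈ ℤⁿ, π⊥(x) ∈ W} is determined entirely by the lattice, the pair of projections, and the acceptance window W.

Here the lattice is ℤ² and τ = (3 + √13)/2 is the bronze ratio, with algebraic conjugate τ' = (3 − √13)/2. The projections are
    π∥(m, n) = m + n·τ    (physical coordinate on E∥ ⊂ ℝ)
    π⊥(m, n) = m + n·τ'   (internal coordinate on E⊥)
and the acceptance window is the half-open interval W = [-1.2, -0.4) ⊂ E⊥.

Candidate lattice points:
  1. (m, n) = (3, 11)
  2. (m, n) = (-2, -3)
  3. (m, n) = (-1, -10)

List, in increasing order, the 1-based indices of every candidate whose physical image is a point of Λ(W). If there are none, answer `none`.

2

τ' = (3−√13)/2 ≈ -0.3028.
[1] lift (3,11): star map gives -0.3305; window check -1.2 ≤ -0.3305 < -0.4 is false → out
[2] lift (-2,-3): star map gives -1.0917; window check -1.2 ≤ -1.0917 < -0.4 is true → IN Λ
[3] lift (-1,-10): star map gives 2.0278; window check -1.2 ≤ 2.0278 < -0.4 is false → out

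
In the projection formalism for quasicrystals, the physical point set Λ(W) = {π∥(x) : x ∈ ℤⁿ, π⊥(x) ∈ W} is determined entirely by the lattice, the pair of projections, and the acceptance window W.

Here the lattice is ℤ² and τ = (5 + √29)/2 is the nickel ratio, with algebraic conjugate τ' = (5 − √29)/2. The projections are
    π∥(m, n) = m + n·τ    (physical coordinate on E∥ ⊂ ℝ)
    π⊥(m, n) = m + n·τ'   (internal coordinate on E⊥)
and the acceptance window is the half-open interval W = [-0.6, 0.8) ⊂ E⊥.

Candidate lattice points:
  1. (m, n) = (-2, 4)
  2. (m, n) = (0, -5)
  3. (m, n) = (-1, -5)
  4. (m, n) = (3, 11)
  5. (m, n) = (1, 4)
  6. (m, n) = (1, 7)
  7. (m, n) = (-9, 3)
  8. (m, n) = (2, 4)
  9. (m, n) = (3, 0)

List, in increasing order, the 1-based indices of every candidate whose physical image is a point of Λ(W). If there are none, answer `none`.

3, 5, 6

Compute τ' = (5−√29)/2 = -0.192582, so π⊥(m,n) = m -0.192582·n.
[1] lift (-2,4): star map gives -2.770330; window check -0.6 ≤ -2.770330 < 0.8 is false → out
[2] lift (0,-5): star map gives 0.962912; window check -0.6 ≤ 0.962912 < 0.8 is false → out
[3] lift (-1,-5): star map gives -0.037088; window check -0.6 ≤ -0.037088 < 0.8 is true → IN Λ
[4] lift (3,11): star map gives 0.881594; window check -0.6 ≤ 0.881594 < 0.8 is false → out
[5] lift (1,4): star map gives 0.229670; window check -0.6 ≤ 0.229670 < 0.8 is true → IN Λ
[6] lift (1,7): star map gives -0.348077; window check -0.6 ≤ -0.348077 < 0.8 is true → IN Λ
[7] lift (-9,3): star map gives -9.577747; window check -0.6 ≤ -9.577747 < 0.8 is false → out
[8] lift (2,4): star map gives 1.229670; window check -0.6 ≤ 1.229670 < 0.8 is false → out
[9] lift (3,0): star map gives 3.000000; window check -0.6 ≤ 3.000000 < 0.8 is false → out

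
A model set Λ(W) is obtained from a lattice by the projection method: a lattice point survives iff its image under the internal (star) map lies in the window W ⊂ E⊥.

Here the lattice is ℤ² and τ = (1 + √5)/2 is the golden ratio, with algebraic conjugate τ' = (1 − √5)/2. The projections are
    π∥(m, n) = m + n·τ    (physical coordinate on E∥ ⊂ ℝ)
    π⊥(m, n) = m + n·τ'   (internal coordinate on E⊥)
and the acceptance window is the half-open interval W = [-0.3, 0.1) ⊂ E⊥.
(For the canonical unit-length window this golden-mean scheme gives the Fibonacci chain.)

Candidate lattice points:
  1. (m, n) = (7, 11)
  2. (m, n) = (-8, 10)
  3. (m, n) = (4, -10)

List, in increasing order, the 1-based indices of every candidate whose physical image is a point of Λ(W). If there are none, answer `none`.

τ' = (1−√5)/2 ≈ -0.6180.
candidate 1: (m,n)=(7,11) → π∥ = 7+11·τ ≈ 24.7984, π⊥ = 7+11·τ' ≈ 0.2016 ∉ [-0.3, 0.1) ⇒ out
candidate 2: (m,n)=(-8,10) → π∥ = -8+10·τ ≈ 8.1803, π⊥ = -8+10·τ' ≈ -14.1803 ∉ [-0.3, 0.1) ⇒ out
candidate 3: (m,n)=(4,-10) → π∥ = 4-10·τ ≈ -12.1803, π⊥ = 4-10·τ' ≈ 10.1803 ∉ [-0.3, 0.1) ⇒ out

none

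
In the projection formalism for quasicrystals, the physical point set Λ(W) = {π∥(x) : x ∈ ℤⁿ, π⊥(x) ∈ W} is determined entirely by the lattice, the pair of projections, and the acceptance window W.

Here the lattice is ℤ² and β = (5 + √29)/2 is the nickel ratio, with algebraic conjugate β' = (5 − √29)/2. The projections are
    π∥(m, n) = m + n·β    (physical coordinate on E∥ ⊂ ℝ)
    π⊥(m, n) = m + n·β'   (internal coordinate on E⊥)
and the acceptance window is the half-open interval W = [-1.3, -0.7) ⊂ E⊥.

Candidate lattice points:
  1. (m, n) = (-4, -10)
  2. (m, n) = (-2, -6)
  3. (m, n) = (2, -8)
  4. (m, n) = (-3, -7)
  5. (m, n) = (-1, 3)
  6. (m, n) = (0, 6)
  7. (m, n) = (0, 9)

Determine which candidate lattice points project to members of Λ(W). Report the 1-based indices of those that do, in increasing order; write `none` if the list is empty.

2, 6

Compute β' = (5−√29)/2 = -0.1926, so π⊥(m,n) = m -0.1926·n.
candidate 1: (m,n)=(-4,-10) → π∥ = -4-10·β ≈ -55.9258, π⊥ = -4-10·β' ≈ -2.0742 ∉ [-1.3, -0.7) ⇒ out
candidate 2: (m,n)=(-2,-6) → π∥ = -2-6·β ≈ -33.1555, π⊥ = -2-6·β' ≈ -0.8445 ∈ [-1.3, -0.7) ⇒ IN Λ
candidate 3: (m,n)=(2,-8) → π∥ = 2-8·β ≈ -39.5407, π⊥ = 2-8·β' ≈ 3.5407 ∉ [-1.3, -0.7) ⇒ out
candidate 4: (m,n)=(-3,-7) → π∥ = -3-7·β ≈ -39.3481, π⊥ = -3-7·β' ≈ -1.6519 ∉ [-1.3, -0.7) ⇒ out
candidate 5: (m,n)=(-1,3) → π∥ = -1+3·β ≈ 14.5777, π⊥ = -1+3·β' ≈ -1.5777 ∉ [-1.3, -0.7) ⇒ out
candidate 6: (m,n)=(0,6) → π∥ = 0+6·β ≈ 31.1555, π⊥ = 0+6·β' ≈ -1.1555 ∈ [-1.3, -0.7) ⇒ IN Λ
candidate 7: (m,n)=(0,9) → π∥ = 0+9·β ≈ 46.7332, π⊥ = 0+9·β' ≈ -1.7332 ∉ [-1.3, -0.7) ⇒ out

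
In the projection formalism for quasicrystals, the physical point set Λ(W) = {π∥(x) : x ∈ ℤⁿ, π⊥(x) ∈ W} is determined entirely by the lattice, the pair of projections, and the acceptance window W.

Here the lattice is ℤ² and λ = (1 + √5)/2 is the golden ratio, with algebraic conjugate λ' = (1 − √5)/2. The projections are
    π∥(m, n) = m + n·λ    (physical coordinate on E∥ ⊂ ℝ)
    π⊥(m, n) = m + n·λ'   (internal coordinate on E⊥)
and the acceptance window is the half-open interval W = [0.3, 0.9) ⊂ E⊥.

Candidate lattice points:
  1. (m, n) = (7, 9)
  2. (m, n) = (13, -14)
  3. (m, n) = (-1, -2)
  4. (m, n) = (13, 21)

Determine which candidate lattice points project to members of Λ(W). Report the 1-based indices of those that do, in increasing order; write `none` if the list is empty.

Numerically λ ≈ 1.6180 and λ' = −1/λ ≈ -0.6180.
[1] lift (7,9): star map gives 1.4377; window check 0.3 ≤ 1.4377 < 0.9 is false → out
[2] lift (13,-14): star map gives 21.6525; window check 0.3 ≤ 21.6525 < 0.9 is false → out
[3] lift (-1,-2): star map gives 0.2361; window check 0.3 ≤ 0.2361 < 0.9 is false → out
[4] lift (13,21): star map gives 0.0213; window check 0.3 ≤ 0.0213 < 0.9 is false → out

none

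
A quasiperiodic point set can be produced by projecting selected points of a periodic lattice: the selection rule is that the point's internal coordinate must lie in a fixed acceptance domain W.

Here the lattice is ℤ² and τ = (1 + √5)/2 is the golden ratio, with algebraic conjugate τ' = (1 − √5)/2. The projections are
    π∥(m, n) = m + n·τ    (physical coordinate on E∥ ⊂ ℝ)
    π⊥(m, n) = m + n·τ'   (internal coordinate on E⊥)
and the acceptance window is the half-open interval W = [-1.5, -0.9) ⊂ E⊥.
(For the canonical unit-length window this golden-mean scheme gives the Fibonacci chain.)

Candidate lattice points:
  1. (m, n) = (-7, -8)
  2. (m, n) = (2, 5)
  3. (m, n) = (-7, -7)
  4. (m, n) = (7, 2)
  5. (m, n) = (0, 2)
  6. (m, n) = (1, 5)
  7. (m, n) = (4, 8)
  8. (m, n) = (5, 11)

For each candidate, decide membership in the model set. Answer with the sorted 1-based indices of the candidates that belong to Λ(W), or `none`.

Numerically τ ≈ 1.61803 and τ' = −1/τ ≈ -0.61803.
candidate 1: (m,n)=(-7,-8) → π∥ = -7-8·τ ≈ -19.94427, π⊥ = -7-8·τ' ≈ -2.05573 ∉ [-1.5, -0.9) ⇒ out
candidate 2: (m,n)=(2,5) → π∥ = 2+5·τ ≈ 10.09017, π⊥ = 2+5·τ' ≈ -1.09017 ∈ [-1.5, -0.9) ⇒ IN Λ
candidate 3: (m,n)=(-7,-7) → π∥ = -7-7·τ ≈ -18.32624, π⊥ = -7-7·τ' ≈ -2.67376 ∉ [-1.5, -0.9) ⇒ out
candidate 4: (m,n)=(7,2) → π∥ = 7+2·τ ≈ 10.23607, π⊥ = 7+2·τ' ≈ 5.76393 ∉ [-1.5, -0.9) ⇒ out
candidate 5: (m,n)=(0,2) → π∥ = 0+2·τ ≈ 3.23607, π⊥ = 0+2·τ' ≈ -1.23607 ∈ [-1.5, -0.9) ⇒ IN Λ
candidate 6: (m,n)=(1,5) → π∥ = 1+5·τ ≈ 9.09017, π⊥ = 1+5·τ' ≈ -2.09017 ∉ [-1.5, -0.9) ⇒ out
candidate 7: (m,n)=(4,8) → π∥ = 4+8·τ ≈ 16.94427, π⊥ = 4+8·τ' ≈ -0.94427 ∈ [-1.5, -0.9) ⇒ IN Λ
candidate 8: (m,n)=(5,11) → π∥ = 5+11·τ ≈ 22.79837, π⊥ = 5+11·τ' ≈ -1.79837 ∉ [-1.5, -0.9) ⇒ out

2, 5, 7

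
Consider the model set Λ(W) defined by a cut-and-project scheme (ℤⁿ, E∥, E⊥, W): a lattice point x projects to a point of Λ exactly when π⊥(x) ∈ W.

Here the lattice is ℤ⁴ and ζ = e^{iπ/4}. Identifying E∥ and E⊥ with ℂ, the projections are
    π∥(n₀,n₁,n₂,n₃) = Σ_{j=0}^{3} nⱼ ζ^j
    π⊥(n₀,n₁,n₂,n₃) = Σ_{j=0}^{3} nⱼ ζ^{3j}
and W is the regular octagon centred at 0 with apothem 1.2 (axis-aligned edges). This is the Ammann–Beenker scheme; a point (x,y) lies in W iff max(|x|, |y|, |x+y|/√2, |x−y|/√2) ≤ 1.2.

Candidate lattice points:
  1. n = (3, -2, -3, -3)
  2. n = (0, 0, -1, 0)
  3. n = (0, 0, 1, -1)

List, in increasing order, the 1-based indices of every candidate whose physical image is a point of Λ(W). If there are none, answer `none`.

With ζ = e^{iπ/4} the internal vectors are ζ^0,ζ^3,ζ^6,ζ^9.
#1 (3, -2, -3, -3): internal (2.2929, -0.5355); octagon support 2.2929 vs apothem 1.2 → ∉ W
#2 (0, 0, -1, 0): internal (0.0000, 1.0000); octagon support 1.0000 vs apothem 1.2 → ∈ W
#3 (0, 0, 1, -1): internal (-0.7071, -1.7071); octagon support 1.7071 vs apothem 1.2 → ∉ W

2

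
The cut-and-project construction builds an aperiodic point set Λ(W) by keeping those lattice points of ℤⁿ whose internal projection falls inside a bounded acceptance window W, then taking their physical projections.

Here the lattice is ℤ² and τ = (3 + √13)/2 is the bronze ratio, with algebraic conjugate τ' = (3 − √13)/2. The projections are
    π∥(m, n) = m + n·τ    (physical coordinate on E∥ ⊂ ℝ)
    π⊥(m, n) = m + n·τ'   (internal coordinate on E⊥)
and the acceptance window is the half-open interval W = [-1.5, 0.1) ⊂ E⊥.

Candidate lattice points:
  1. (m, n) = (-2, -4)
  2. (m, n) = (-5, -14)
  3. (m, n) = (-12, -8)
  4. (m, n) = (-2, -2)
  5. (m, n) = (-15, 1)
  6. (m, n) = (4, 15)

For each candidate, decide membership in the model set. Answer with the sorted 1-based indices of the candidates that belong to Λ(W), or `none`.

Numerically τ ≈ 3.3028 and τ' = −1/τ ≈ -0.3028.
[1] lift (-2,-4): star map gives -0.7889; window check -1.5 ≤ -0.7889 < 0.1 is true → IN Λ
[2] lift (-5,-14): star map gives -0.7611; window check -1.5 ≤ -0.7611 < 0.1 is true → IN Λ
[3] lift (-12,-8): star map gives -9.5778; window check -1.5 ≤ -9.5778 < 0.1 is false → out
[4] lift (-2,-2): star map gives -1.3944; window check -1.5 ≤ -1.3944 < 0.1 is true → IN Λ
[5] lift (-15,1): star map gives -15.3028; window check -1.5 ≤ -15.3028 < 0.1 is false → out
[6] lift (4,15): star map gives -0.5416; window check -1.5 ≤ -0.5416 < 0.1 is true → IN Λ

1, 2, 4, 6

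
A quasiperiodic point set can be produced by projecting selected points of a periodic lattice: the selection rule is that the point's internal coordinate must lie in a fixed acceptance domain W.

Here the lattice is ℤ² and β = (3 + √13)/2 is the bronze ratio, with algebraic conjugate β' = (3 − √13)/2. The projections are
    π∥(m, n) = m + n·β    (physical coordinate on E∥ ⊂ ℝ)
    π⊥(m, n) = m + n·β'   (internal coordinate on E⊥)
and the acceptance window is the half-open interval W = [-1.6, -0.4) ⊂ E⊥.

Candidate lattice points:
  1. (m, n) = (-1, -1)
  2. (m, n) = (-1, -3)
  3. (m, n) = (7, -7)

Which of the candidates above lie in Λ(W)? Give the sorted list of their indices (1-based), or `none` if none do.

1

Numerically β ≈ 3.3028 and β' = −1/β ≈ -0.3028.
#1 (-1,-1): internal coord -1 + (-1)·β' = -0.6972; -0.6972 ∈ [-1.6, -0.4) → IN Λ
#2 (-1,-3): internal coord -1 + (-3)·β' = -0.0917; -0.0917 ∉ [-1.6, -0.4) → out
#3 (7,-7): internal coord 7 + (-7)·β' = +9.1194; +9.1194 ∉ [-1.6, -0.4) → out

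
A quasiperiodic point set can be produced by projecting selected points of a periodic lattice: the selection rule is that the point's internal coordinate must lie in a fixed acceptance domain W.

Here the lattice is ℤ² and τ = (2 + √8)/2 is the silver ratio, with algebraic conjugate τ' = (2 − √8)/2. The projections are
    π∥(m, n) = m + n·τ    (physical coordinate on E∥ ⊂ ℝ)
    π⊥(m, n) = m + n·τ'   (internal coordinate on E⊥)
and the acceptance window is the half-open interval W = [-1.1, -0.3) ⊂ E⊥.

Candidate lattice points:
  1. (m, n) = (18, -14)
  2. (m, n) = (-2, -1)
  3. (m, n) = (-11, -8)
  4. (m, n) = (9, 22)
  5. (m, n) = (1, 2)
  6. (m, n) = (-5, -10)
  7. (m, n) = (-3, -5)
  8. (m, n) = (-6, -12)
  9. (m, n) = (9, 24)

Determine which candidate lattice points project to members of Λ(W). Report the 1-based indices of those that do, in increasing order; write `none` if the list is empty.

τ' = (2−√8)/2 ≈ -0.4142.
[1] lift (18,-14): star map gives 23.7990; window check -1.1 ≤ 23.7990 < -0.3 is false → out
[2] lift (-2,-1): star map gives -1.5858; window check -1.1 ≤ -1.5858 < -0.3 is false → out
[3] lift (-11,-8): star map gives -7.6863; window check -1.1 ≤ -7.6863 < -0.3 is false → out
[4] lift (9,22): star map gives -0.1127; window check -1.1 ≤ -0.1127 < -0.3 is false → out
[5] lift (1,2): star map gives 0.1716; window check -1.1 ≤ 0.1716 < -0.3 is false → out
[6] lift (-5,-10): star map gives -0.8579; window check -1.1 ≤ -0.8579 < -0.3 is true → IN Λ
[7] lift (-3,-5): star map gives -0.9289; window check -1.1 ≤ -0.9289 < -0.3 is true → IN Λ
[8] lift (-6,-12): star map gives -1.0294; window check -1.1 ≤ -1.0294 < -0.3 is true → IN Λ
[9] lift (9,24): star map gives -0.9411; window check -1.1 ≤ -0.9411 < -0.3 is true → IN Λ

6, 7, 8, 9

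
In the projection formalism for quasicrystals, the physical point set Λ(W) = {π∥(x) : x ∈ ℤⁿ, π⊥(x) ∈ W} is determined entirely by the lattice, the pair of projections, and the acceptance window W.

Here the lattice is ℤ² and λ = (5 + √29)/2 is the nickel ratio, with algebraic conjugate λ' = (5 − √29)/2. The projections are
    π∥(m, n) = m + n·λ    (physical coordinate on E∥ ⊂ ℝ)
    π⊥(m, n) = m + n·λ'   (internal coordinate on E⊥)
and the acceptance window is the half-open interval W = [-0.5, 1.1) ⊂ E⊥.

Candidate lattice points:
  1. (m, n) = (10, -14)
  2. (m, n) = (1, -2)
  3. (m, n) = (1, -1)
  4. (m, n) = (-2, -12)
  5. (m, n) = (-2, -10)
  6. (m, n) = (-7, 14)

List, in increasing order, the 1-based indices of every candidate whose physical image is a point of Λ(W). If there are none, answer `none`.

Numerically λ ≈ 5.192582 and λ' = −1/λ ≈ -0.192582.
[1] lift (10,-14): star map gives 12.696154; window check -0.5 ≤ 12.696154 < 1.1 is false → out
[2] lift (1,-2): star map gives 1.385165; window check -0.5 ≤ 1.385165 < 1.1 is false → out
[3] lift (1,-1): star map gives 1.192582; window check -0.5 ≤ 1.192582 < 1.1 is false → out
[4] lift (-2,-12): star map gives 0.310989; window check -0.5 ≤ 0.310989 < 1.1 is true → IN Λ
[5] lift (-2,-10): star map gives -0.074176; window check -0.5 ≤ -0.074176 < 1.1 is true → IN Λ
[6] lift (-7,14): star map gives -9.696154; window check -0.5 ≤ -9.696154 < 1.1 is false → out

4, 5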